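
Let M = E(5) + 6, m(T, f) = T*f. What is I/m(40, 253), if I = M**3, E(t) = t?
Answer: 121/920 ≈ 0.13152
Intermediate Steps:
M = 11 (M = 5 + 6 = 11)
I = 1331 (I = 11**3 = 1331)
I/m(40, 253) = 1331/((40*253)) = 1331/10120 = 1331*(1/10120) = 121/920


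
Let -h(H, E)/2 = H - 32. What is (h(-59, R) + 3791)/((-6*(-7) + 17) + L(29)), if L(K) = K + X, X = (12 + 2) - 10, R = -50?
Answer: 3973/92 ≈ 43.185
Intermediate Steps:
X = 4 (X = 14 - 10 = 4)
L(K) = 4 + K (L(K) = K + 4 = 4 + K)
h(H, E) = 64 - 2*H (h(H, E) = -2*(H - 32) = -2*(-32 + H) = 64 - 2*H)
(h(-59, R) + 3791)/((-6*(-7) + 17) + L(29)) = ((64 - 2*(-59)) + 3791)/((-6*(-7) + 17) + (4 + 29)) = ((64 + 118) + 3791)/((42 + 17) + 33) = (182 + 3791)/(59 + 33) = 3973/92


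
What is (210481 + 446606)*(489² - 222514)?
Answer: 10912243809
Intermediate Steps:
(210481 + 446606)*(489² - 222514) = 657087*(239121 - 222514) = 657087*16607 = 10912243809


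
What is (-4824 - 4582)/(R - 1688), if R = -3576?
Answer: 4703/2632 ≈ 1.7869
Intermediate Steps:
(-4824 - 4582)/(R - 1688) = (-4824 - 4582)/(-3576 - 1688) = -9406/(-5264) = -9406*(-1/5264) = 4703/2632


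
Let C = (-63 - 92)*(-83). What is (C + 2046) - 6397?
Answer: 8514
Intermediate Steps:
C = 12865 (C = -155*(-83) = 12865)
(C + 2046) - 6397 = (12865 + 2046) - 6397 = 14911 - 6397 = 8514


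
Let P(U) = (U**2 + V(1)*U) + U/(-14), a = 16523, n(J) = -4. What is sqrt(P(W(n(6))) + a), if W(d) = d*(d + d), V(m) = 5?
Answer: sqrt(867531)/7 ≈ 133.06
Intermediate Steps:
W(d) = 2*d**2 (W(d) = d*(2*d) = 2*d**2)
P(U) = U**2 + 69*U/14 (P(U) = (U**2 + 5*U) + U/(-14) = (U**2 + 5*U) + U*(-1/14) = (U**2 + 5*U) - U/14 = U**2 + 69*U/14)
sqrt(P(W(n(6))) + a) = sqrt((2*(-4)**2)*(69 + 14*(2*(-4)**2))/14 + 16523) = sqrt((2*16)*(69 + 14*(2*16))/14 + 16523) = sqrt((1/14)*32*(69 + 14*32) + 16523) = sqrt((1/14)*32*(69 + 448) + 16523) = sqrt((1/14)*32*517 + 16523) = sqrt(8272/7 + 16523) = sqrt(123933/7) = sqrt(867531)/7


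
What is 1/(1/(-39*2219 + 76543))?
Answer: -9998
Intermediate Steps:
1/(1/(-39*2219 + 76543)) = 1/(1/(-86541 + 76543)) = 1/(1/(-9998)) = 1/(-1/9998) = -9998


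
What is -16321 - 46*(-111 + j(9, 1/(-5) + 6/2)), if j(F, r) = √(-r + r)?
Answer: -11215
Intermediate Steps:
j(F, r) = 0 (j(F, r) = √0 = 0)
-16321 - 46*(-111 + j(9, 1/(-5) + 6/2)) = -16321 - 46*(-111 + 0) = -16321 - 46*(-111) = -16321 + 5106 = -11215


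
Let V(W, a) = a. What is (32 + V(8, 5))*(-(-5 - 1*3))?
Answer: 296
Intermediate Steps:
(32 + V(8, 5))*(-(-5 - 1*3)) = (32 + 5)*(-(-5 - 1*3)) = 37*(-(-5 - 3)) = 37*(-1*(-8)) = 37*8 = 296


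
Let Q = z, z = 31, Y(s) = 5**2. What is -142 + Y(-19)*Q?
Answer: 633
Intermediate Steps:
Y(s) = 25
Q = 31
-142 + Y(-19)*Q = -142 + 25*31 = -142 + 775 = 633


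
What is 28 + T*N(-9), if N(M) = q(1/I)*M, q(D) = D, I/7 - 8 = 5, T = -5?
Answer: 2593/91 ≈ 28.495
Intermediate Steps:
I = 91 (I = 56 + 7*5 = 56 + 35 = 91)
N(M) = M/91
28 + T*N(-9) = 28 - 5*(-9)/91 = 28 - 5*(-9/91) = 28 + 45/91 = 2593/91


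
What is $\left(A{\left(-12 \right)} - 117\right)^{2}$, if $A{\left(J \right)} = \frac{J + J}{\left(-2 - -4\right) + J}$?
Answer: $\frac{328329}{25} \approx 13133.0$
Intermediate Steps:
$A{\left(J \right)} = \frac{2 J}{2 + J}$ ($A{\left(J \right)} = \frac{2 J}{\left(-2 + 4\right) + J} = \frac{2 J}{2 + J}$)
$\left(A{\left(-12 \right)} - 117\right)^{2} = \left(2 \left(-12\right) \frac{1}{2 - 12} - 117\right)^{2} = \left(2 \left(-12\right) \frac{1}{-10} - 117\right)^{2} = \left(2 \left(-12\right) \left(- \frac{1}{10}\right) - 117\right)^{2} = \left(\frac{12}{5} - 117\right)^{2} = \left(- \frac{573}{5}\right)^{2} = \frac{328329}{25}$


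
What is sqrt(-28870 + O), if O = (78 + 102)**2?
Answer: sqrt(3530) ≈ 59.414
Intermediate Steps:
O = 32400 (O = 180**2 = 32400)
sqrt(-28870 + O) = sqrt(-28870 + 32400) = sqrt(3530)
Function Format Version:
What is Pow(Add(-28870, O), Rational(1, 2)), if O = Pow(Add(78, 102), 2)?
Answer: Pow(3530, Rational(1, 2)) ≈ 59.414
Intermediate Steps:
O = 32400 (O = Pow(180, 2) = 32400)
Pow(Add(-28870, O), Rational(1, 2)) = Pow(Add(-28870, 32400), Rational(1, 2)) = Pow(3530, Rational(1, 2))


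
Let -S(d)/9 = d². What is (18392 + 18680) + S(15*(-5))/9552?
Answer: 118020373/3184 ≈ 37067.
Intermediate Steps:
S(d) = -9*d²
(18392 + 18680) + S(15*(-5))/9552 = (18392 + 18680) - 9*(15*(-5))²/9552 = 37072 - 9*(-75)²*(1/9552) = 37072 - 9*5625*(1/9552) = 37072 - 50625*1/9552 = 37072 - 16875/3184 = 118020373/3184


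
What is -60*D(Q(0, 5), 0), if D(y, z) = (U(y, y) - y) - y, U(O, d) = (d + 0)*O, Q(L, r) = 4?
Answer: -480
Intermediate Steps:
U(O, d) = O*d (U(O, d) = d*O = O*d)
D(y, z) = y**2 - 2*y (D(y, z) = (y*y - y) - y = (y**2 - y) - y = y**2 - 2*y)
-60*D(Q(0, 5), 0) = -240*(-2 + 4) = -240*2 = -60*8 = -480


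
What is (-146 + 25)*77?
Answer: -9317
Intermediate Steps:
(-146 + 25)*77 = -121*77 = -9317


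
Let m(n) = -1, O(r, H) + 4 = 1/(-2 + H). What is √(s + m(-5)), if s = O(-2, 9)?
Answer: I*√238/7 ≈ 2.2039*I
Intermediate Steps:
O(r, H) = -4 + 1/(-2 + H)
s = -27/7 (s = (9 - 4*9)/(-2 + 9) = (9 - 36)/7 = (⅐)*(-27) = -27/7 ≈ -3.8571)
√(s + m(-5)) = √(-27/7 - 1) = √(-34/7) = I*√238/7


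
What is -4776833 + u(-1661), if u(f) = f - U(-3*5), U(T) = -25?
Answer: -4778469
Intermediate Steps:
u(f) = 25 + f (u(f) = f - 1*(-25) = f + 25 = 25 + f)
-4776833 + u(-1661) = -4776833 + (25 - 1661) = -4776833 - 1636 = -4778469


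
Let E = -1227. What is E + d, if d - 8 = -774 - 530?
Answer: -2523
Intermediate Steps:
d = -1296 (d = 8 + (-774 - 530) = 8 - 1304 = -1296)
E + d = -1227 - 1296 = -2523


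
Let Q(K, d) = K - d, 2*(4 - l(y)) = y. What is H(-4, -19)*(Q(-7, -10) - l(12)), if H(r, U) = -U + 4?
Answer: 115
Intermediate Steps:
l(y) = 4 - y/2
H(r, U) = 4 - U
H(-4, -19)*(Q(-7, -10) - l(12)) = (4 - 1*(-19))*((-7 - 1*(-10)) - (4 - ½*12)) = (4 + 19)*((-7 + 10) - (4 - 6)) = 23*(3 - 1*(-2)) = 23*(3 + 2) = 23*5 = 115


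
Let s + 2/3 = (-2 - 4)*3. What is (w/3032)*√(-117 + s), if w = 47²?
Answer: 2209*I*√1221/9096 ≈ 8.486*I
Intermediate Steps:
w = 2209
s = -56/3 (s = -⅔ + (-2 - 4)*3 = -⅔ - 6*3 = -⅔ - 18 = -56/3 ≈ -18.667)
(w/3032)*√(-117 + s) = (2209/3032)*√(-117 - 56/3) = (2209*(1/3032))*√(-407/3) = 2209*(I*√1221/3)/3032 = 2209*I*√1221/9096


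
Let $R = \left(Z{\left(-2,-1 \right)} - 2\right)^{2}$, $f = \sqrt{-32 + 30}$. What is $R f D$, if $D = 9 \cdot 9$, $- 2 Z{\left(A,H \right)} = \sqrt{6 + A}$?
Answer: $729 i \sqrt{2} \approx 1031.0 i$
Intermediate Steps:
$Z{\left(A,H \right)} = - \frac{\sqrt{6 + A}}{2}$
$D = 81$
$f = i \sqrt{2}$ ($f = \sqrt{-2} = i \sqrt{2} \approx 1.4142 i$)
$R = 9$ ($R = \left(- \frac{\sqrt{6 - 2}}{2} - 2\right)^{2} = \left(- \frac{\sqrt{4}}{2} - 2\right)^{2} = \left(\left(- \frac{1}{2}\right) 2 - 2\right)^{2} = \left(-1 - 2\right)^{2} = \left(-3\right)^{2} = 9$)
$R f D = 9 i \sqrt{2} \cdot 81 = 729 i \sqrt{2}$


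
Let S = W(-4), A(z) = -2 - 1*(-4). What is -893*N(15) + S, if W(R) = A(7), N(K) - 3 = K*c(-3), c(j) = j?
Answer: 37508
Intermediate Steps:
A(z) = 2 (A(z) = -2 + 4 = 2)
N(K) = 3 - 3*K (N(K) = 3 + K*(-3) = 3 - 3*K)
W(R) = 2
S = 2
-893*N(15) + S = -893*(3 - 3*15) + 2 = -893*(3 - 45) + 2 = -893*(-42) + 2 = 37506 + 2 = 37508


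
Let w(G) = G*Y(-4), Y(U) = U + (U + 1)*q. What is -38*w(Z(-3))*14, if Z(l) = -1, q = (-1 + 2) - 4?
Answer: 2660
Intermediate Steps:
q = -3 (q = 1 - 4 = -3)
Y(U) = -3 - 2*U (Y(U) = U + (U + 1)*(-3) = U + (1 + U)*(-3) = U + (-3 - 3*U) = -3 - 2*U)
w(G) = 5*G (w(G) = G*(-3 - 2*(-4)) = G*(-3 + 8) = G*5 = 5*G)
-38*w(Z(-3))*14 = -190*(-1)*14 = -38*(-5)*14 = 190*14 = 2660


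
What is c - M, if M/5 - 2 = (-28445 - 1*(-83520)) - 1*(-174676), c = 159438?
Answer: -989327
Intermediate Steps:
M = 1148765 (M = 10 + 5*((-28445 - 1*(-83520)) - 1*(-174676)) = 10 + 5*((-28445 + 83520) + 174676) = 10 + 5*(55075 + 174676) = 10 + 5*229751 = 10 + 1148755 = 1148765)
c - M = 159438 - 1*1148765 = 159438 - 1148765 = -989327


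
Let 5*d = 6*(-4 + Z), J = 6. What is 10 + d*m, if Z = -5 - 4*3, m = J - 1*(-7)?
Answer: -1588/5 ≈ -317.60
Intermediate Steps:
m = 13 (m = 6 - 1*(-7) = 6 + 7 = 13)
Z = -17 (Z = -5 - 12 = -17)
d = -126/5 (d = (6*(-4 - 17))/5 = (6*(-21))/5 = (⅕)*(-126) = -126/5 ≈ -25.200)
10 + d*m = 10 - 126/5*13 = 10 - 1638/5 = -1588/5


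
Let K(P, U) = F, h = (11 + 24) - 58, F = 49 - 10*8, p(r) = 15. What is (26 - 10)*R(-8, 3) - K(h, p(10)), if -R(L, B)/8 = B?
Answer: -353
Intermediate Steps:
R(L, B) = -8*B
F = -31 (F = 49 - 80 = -31)
h = -23 (h = 35 - 58 = -23)
K(P, U) = -31
(26 - 10)*R(-8, 3) - K(h, p(10)) = (26 - 10)*(-8*3) - 1*(-31) = 16*(-24) + 31 = -384 + 31 = -353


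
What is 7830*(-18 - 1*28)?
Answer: -360180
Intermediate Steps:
7830*(-18 - 1*28) = 7830*(-18 - 28) = 7830*(-46) = -360180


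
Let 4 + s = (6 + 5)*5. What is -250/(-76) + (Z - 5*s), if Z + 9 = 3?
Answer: -9793/38 ≈ -257.71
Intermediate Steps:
s = 51 (s = -4 + (6 + 5)*5 = -4 + 11*5 = -4 + 55 = 51)
Z = -6 (Z = -9 + 3 = -6)
-250/(-76) + (Z - 5*s) = -250/(-76) + (-6 - 5*51) = -250*(-1)/76 + (-6 - 255) = -1*(-125/38) - 261 = 125/38 - 261 = -9793/38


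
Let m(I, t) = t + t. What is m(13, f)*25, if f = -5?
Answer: -250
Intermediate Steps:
m(I, t) = 2*t
m(13, f)*25 = (2*(-5))*25 = -10*25 = -250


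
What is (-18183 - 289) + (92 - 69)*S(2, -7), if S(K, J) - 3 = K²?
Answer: -18311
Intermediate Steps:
S(K, J) = 3 + K²
(-18183 - 289) + (92 - 69)*S(2, -7) = (-18183 - 289) + (92 - 69)*(3 + 2²) = -18472 + 23*(3 + 4) = -18472 + 23*7 = -18472 + 161 = -18311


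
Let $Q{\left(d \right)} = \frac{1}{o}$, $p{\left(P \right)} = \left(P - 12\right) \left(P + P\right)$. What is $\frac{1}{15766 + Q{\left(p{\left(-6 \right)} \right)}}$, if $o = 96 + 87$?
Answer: $\frac{183}{2885179} \approx 6.3428 \cdot 10^{-5}$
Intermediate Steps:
$p{\left(P \right)} = 2 P \left(-12 + P\right)$ ($p{\left(P \right)} = \left(-12 + P\right) 2 P = 2 P \left(-12 + P\right)$)
$o = 183$
$Q{\left(d \right)} = \frac{1}{183}$
$\frac{1}{15766 + Q{\left(p{\left(-6 \right)} \right)}} = \frac{1}{15766 + \frac{1}{183}} = \frac{1}{\frac{2885179}{183}} = \frac{183}{2885179}$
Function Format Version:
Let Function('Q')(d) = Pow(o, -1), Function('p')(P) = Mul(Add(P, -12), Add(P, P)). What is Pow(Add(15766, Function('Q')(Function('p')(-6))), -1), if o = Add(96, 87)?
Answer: Rational(183, 2885179) ≈ 6.3428e-5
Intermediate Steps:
Function('p')(P) = Mul(2, P, Add(-12, P)) (Function('p')(P) = Mul(Add(-12, P), Mul(2, P)) = Mul(2, P, Add(-12, P)))
o = 183
Function('Q')(d) = Rational(1, 183) (Function('Q')(d) = Pow(183, -1) = Rational(1, 183))
Pow(Add(15766, Function('Q')(Function('p')(-6))), -1) = Pow(Add(15766, Rational(1, 183)), -1) = Pow(Rational(2885179, 183), -1) = Rational(183, 2885179)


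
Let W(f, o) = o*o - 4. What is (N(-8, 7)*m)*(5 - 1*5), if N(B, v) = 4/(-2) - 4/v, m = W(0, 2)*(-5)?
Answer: 0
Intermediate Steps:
W(f, o) = -4 + o² (W(f, o) = o² - 4 = -4 + o²)
m = 0 (m = (-4 + 2²)*(-5) = (-4 + 4)*(-5) = 0*(-5) = 0)
N(B, v) = -2 - 4/v (N(B, v) = 4*(-½) - 4/v = -2 - 4/v)
(N(-8, 7)*m)*(5 - 1*5) = ((-2 - 4/7)*0)*(5 - 1*5) = ((-2 - 4*⅐)*0)*(5 - 5) = ((-2 - 4/7)*0)*0 = -18/7*0*0 = 0*0 = 0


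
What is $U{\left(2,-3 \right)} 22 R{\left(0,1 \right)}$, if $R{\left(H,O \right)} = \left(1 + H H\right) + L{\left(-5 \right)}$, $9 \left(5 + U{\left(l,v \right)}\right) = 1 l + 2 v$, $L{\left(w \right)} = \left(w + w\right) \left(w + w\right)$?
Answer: $- \frac{108878}{9} \approx -12098.0$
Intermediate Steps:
$L{\left(w \right)} = 4 w^{2}$ ($L{\left(w \right)} = 2 w 2 w = 4 w^{2}$)
$U{\left(l,v \right)} = -5 + \frac{l}{9} + \frac{2 v}{9}$ ($U{\left(l,v \right)} = -5 + \frac{1 l + 2 v}{9} = -5 + \frac{l + 2 v}{9} = -5 + \left(\frac{l}{9} + \frac{2 v}{9}\right) = -5 + \frac{l}{9} + \frac{2 v}{9}$)
$R{\left(H,O \right)} = 101 + H^{2}$ ($R{\left(H,O \right)} = \left(1 + H H\right) + 4 \left(-5\right)^{2} = \left(1 + H^{2}\right) + 4 \cdot 25 = \left(1 + H^{2}\right) + 100 = 101 + H^{2}$)
$U{\left(2,-3 \right)} 22 R{\left(0,1 \right)} = \left(-5 + \frac{1}{9} \cdot 2 + \frac{2}{9} \left(-3\right)\right) 22 \left(101 + 0^{2}\right) = \left(-5 + \frac{2}{9} - \frac{2}{3}\right) 22 \left(101 + 0\right) = \left(- \frac{49}{9}\right) 22 \cdot 101 = \left(- \frac{1078}{9}\right) 101 = - \frac{108878}{9}$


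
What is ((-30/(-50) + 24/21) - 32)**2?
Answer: 1121481/1225 ≈ 915.50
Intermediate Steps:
((-30/(-50) + 24/21) - 32)**2 = ((-30*(-1/50) + 24*(1/21)) - 32)**2 = ((3/5 + 8/7) - 32)**2 = (61/35 - 32)**2 = (-1059/35)**2 = 1121481/1225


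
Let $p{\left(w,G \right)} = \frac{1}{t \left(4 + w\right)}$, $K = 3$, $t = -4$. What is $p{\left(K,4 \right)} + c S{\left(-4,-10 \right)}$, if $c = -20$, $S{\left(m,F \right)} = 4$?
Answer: $- \frac{2241}{28} \approx -80.036$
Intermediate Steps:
$p{\left(w,G \right)} = \frac{1}{-16 - 4 w}$ ($p{\left(w,G \right)} = \frac{1}{\left(-4\right) \left(4 + w\right)} = \frac{1}{-16 - 4 w}$)
$p{\left(K,4 \right)} + c S{\left(-4,-10 \right)} = - \frac{1}{16 + 4 \cdot 3} - 80 = - \frac{1}{16 + 12} - 80 = - \frac{1}{28} - 80 = - \frac{2241}{28}$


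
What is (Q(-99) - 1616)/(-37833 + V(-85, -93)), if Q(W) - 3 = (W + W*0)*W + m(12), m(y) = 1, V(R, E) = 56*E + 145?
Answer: -8189/42896 ≈ -0.19090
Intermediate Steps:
V(R, E) = 145 + 56*E
Q(W) = 4 + W² (Q(W) = 3 + ((W + W*0)*W + 1) = 3 + ((W + 0)*W + 1) = 3 + (W*W + 1) = 3 + (W² + 1) = 3 + (1 + W²) = 4 + W²)
(Q(-99) - 1616)/(-37833 + V(-85, -93)) = ((4 + (-99)²) - 1616)/(-37833 + (145 + 56*(-93))) = ((4 + 9801) - 1616)/(-37833 + (145 - 5208)) = (9805 - 1616)/(-37833 - 5063) = 8189/(-42896) = 8189*(-1/42896) = -8189/42896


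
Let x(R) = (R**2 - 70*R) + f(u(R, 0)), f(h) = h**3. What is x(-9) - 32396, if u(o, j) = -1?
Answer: -31686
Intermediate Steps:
x(R) = -1 + R**2 - 70*R (x(R) = (R**2 - 70*R) + (-1)**3 = (R**2 - 70*R) - 1 = -1 + R**2 - 70*R)
x(-9) - 32396 = (-1 + (-9)**2 - 70*(-9)) - 32396 = (-1 + 81 + 630) - 32396 = 710 - 32396 = -31686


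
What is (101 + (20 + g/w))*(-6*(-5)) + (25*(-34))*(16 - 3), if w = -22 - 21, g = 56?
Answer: -320740/43 ≈ -7459.1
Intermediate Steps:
w = -43
(101 + (20 + g/w))*(-6*(-5)) + (25*(-34))*(16 - 3) = (101 + (20 + 56/(-43)))*(-6*(-5)) + (25*(-34))*(16 - 3) = (101 + (20 + 56*(-1/43)))*30 - 850*13 = (101 + (20 - 56/43))*30 - 11050 = (101 + 804/43)*30 - 11050 = (5147/43)*30 - 11050 = 154410/43 - 11050 = -320740/43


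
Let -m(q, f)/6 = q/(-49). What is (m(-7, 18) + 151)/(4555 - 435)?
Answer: 1051/28840 ≈ 0.036442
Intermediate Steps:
m(q, f) = 6*q/49 (m(q, f) = -6*q/(-49) = -6*q*(-1)/49 = -(-6)*q/49 = 6*q/49)
(m(-7, 18) + 151)/(4555 - 435) = ((6/49)*(-7) + 151)/(4555 - 435) = (-6/7 + 151)/4120 = (1051/7)*(1/4120) = 1051/28840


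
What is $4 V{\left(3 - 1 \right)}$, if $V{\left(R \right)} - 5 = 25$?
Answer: $120$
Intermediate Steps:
$V{\left(R \right)} = 30$ ($V{\left(R \right)} = 5 + 25 = 30$)
$4 V{\left(3 - 1 \right)} = 4 \cdot 30 = 120$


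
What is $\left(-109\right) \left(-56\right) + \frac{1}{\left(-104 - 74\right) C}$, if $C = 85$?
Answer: $\frac{92353519}{15130} \approx 6104.0$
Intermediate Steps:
$\left(-109\right) \left(-56\right) + \frac{1}{\left(-104 - 74\right) C} = \left(-109\right) \left(-56\right) + \frac{1}{\left(-104 - 74\right) 85} = 6104 + \frac{1}{-178} \cdot \frac{1}{85} = 6104 - \frac{1}{15130} = \frac{92353519}{15130}$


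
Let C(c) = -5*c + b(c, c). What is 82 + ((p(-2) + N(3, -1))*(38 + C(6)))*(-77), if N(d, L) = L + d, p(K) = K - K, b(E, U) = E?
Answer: -2074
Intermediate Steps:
p(K) = 0
C(c) = -4*c (C(c) = -5*c + c = -4*c)
82 + ((p(-2) + N(3, -1))*(38 + C(6)))*(-77) = 82 + ((0 + (-1 + 3))*(38 - 4*6))*(-77) = 82 + ((0 + 2)*(38 - 24))*(-77) = 82 + (2*14)*(-77) = 82 + 28*(-77) = 82 - 2156 = -2074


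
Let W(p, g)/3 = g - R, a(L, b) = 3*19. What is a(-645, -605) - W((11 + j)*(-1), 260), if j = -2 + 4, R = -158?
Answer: -1197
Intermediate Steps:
j = 2
a(L, b) = 57
W(p, g) = 474 + 3*g (W(p, g) = 3*(g - 1*(-158)) = 3*(g + 158) = 3*(158 + g) = 474 + 3*g)
a(-645, -605) - W((11 + j)*(-1), 260) = 57 - (474 + 3*260) = 57 - (474 + 780) = 57 - 1*1254 = 57 - 1254 = -1197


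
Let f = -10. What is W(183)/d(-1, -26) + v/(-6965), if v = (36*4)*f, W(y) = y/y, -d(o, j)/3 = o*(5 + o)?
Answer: 4849/16716 ≈ 0.29008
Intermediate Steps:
d(o, j) = -3*o*(5 + o)
W(y) = 1
v = -1440 (v = (36*4)*(-10) = 144*(-10) = -1440)
W(183)/d(-1, -26) + v/(-6965) = 1/(-3*(-1)*(5 - 1)) - 1440/(-6965) = 1/(-3*(-1)*4) - 1440*(-1/6965) = 1/12 + 288/1393 = 4849/16716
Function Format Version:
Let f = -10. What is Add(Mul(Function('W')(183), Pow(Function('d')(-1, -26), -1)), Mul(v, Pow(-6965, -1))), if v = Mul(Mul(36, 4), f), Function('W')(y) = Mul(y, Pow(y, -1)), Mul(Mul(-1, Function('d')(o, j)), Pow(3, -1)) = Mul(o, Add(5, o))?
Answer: Rational(4849, 16716) ≈ 0.29008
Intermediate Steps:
Function('d')(o, j) = Mul(-3, o, Add(5, o)) (Function('d')(o, j) = Mul(-3, Mul(o, Add(5, o))) = Mul(-3, o, Add(5, o)))
Function('W')(y) = 1
v = -1440 (v = Mul(Mul(36, 4), -10) = Mul(144, -10) = -1440)
Add(Mul(Function('W')(183), Pow(Function('d')(-1, -26), -1)), Mul(v, Pow(-6965, -1))) = Add(Mul(1, Pow(Mul(-3, -1, Add(5, -1)), -1)), Mul(-1440, Pow(-6965, -1))) = Add(Mul(1, Pow(Mul(-3, -1, 4), -1)), Mul(-1440, Rational(-1, 6965))) = Add(Mul(1, Pow(12, -1)), Rational(288, 1393)) = Add(Mul(1, Rational(1, 12)), Rational(288, 1393)) = Add(Rational(1, 12), Rational(288, 1393)) = Rational(4849, 16716)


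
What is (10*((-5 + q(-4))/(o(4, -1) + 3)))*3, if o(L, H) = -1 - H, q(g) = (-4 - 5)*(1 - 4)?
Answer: 220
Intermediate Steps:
q(g) = 27 (q(g) = -9*(-3) = 27)
(10*((-5 + q(-4))/(o(4, -1) + 3)))*3 = (10*((-5 + 27)/((-1 - 1*(-1)) + 3)))*3 = (10*(22/((-1 + 1) + 3)))*3 = (10*(22/(0 + 3)))*3 = (10*(22/3))*3 = (220/3)*3 = 220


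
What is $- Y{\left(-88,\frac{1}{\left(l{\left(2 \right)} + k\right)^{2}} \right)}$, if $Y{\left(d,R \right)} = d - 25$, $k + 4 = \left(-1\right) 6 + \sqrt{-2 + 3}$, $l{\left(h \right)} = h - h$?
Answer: $113$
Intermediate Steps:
$l{\left(h \right)} = 0$
$k = -9$ ($k = -4 + \left(\left(-1\right) 6 + \sqrt{-2 + 3}\right) = -4 - \left(6 - \sqrt{1}\right) = -4 + \left(-6 + 1\right) = -4 - 5 = -9$)
$Y{\left(d,R \right)} = -25 + d$ ($Y{\left(d,R \right)} = d - 25 = -25 + d$)
$- Y{\left(-88,\frac{1}{\left(l{\left(2 \right)} + k\right)^{2}} \right)} = - (-25 - 88) = \left(-1\right) \left(-113\right) = 113$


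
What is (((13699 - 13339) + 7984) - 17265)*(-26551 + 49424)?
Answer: -204050033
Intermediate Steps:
(((13699 - 13339) + 7984) - 17265)*(-26551 + 49424) = ((360 + 7984) - 17265)*22873 = (8344 - 17265)*22873 = -8921*22873 = -204050033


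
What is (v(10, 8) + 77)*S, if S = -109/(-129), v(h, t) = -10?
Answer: 7303/129 ≈ 56.612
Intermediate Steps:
S = 109/129 (S = -109*(-1/129) = 109/129 ≈ 0.84496)
(v(10, 8) + 77)*S = (-10 + 77)*(109/129) = 67*(109/129) = 7303/129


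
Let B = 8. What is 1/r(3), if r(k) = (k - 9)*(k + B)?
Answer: -1/66 ≈ -0.015152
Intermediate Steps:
r(k) = (-9 + k)*(8 + k) (r(k) = (k - 9)*(k + 8) = (-9 + k)*(8 + k))
1/r(3) = 1/(-72 + 3² - 1*3) = 1/(-72 + 9 - 3) = 1/(-66) = -1/66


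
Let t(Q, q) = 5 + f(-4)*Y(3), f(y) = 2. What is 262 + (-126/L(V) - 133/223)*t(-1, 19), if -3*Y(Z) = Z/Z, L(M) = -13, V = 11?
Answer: 201647/669 ≈ 301.42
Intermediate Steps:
Y(Z) = -⅓ (Y(Z) = -Z/(3*Z) = -⅓*1 = -⅓)
t(Q, q) = 13/3 (t(Q, q) = 5 + 2*(-⅓) = 5 - ⅔ = 13/3)
262 + (-126/L(V) - 133/223)*t(-1, 19) = 262 + (-126/(-13) - 133/223)*(13/3) = 262 + (-126*(-1/13) - 133*1/223)*(13/3) = 262 + (126/13 - 133/223)*(13/3) = 262 + (26369/2899)*(13/3) = 262 + 26369/669 = 201647/669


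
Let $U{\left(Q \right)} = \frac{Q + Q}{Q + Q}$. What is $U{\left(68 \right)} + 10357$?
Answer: $10358$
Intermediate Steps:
$U{\left(Q \right)} = 1$ ($U{\left(Q \right)} = \frac{2 Q}{2 Q} = 2 Q \frac{1}{2 Q} = 1$)
$U{\left(68 \right)} + 10357 = 1 + 10357 = 10358$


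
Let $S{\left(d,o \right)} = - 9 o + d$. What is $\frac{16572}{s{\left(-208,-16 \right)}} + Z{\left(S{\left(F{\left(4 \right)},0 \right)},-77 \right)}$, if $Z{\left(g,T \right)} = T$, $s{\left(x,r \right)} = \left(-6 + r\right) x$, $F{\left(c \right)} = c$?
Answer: $- \frac{83945}{1144} \approx -73.379$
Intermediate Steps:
$S{\left(d,o \right)} = d - 9 o$
$s{\left(x,r \right)} = x \left(-6 + r\right)$
$\frac{16572}{s{\left(-208,-16 \right)}} + Z{\left(S{\left(F{\left(4 \right)},0 \right)},-77 \right)} = \frac{16572}{\left(-208\right) \left(-6 - 16\right)} - 77 = \frac{16572}{\left(-208\right) \left(-22\right)} - 77 = \frac{16572}{4576} - 77 = 16572 \cdot \frac{1}{4576} - 77 = \frac{4143}{1144} - 77 = - \frac{83945}{1144}$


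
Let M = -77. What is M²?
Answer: 5929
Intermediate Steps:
M² = (-77)² = 5929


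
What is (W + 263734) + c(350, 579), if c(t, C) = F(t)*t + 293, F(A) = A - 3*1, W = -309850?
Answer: 75627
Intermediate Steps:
F(A) = -3 + A (F(A) = A - 3 = -3 + A)
c(t, C) = 293 + t*(-3 + t) (c(t, C) = (-3 + t)*t + 293 = t*(-3 + t) + 293 = 293 + t*(-3 + t))
(W + 263734) + c(350, 579) = (-309850 + 263734) + (293 + 350*(-3 + 350)) = -46116 + (293 + 350*347) = -46116 + (293 + 121450) = -46116 + 121743 = 75627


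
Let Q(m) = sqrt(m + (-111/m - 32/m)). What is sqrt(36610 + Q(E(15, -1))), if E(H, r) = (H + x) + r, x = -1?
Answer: sqrt(36610 + sqrt(2)) ≈ 191.34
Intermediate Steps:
E(H, r) = -1 + H + r (E(H, r) = (H - 1) + r = (-1 + H) + r = -1 + H + r)
Q(m) = sqrt(m - 143/m)
sqrt(36610 + Q(E(15, -1))) = sqrt(36610 + sqrt((-1 + 15 - 1) - 143/(-1 + 15 - 1))) = sqrt(36610 + sqrt(13 - 143/13)) = sqrt(36610 + sqrt(13 - 143*1/13)) = sqrt(36610 + sqrt(13 - 11)) = sqrt(36610 + sqrt(2))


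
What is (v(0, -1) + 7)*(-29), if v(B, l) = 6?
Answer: -377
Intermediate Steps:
(v(0, -1) + 7)*(-29) = (6 + 7)*(-29) = 13*(-29) = -377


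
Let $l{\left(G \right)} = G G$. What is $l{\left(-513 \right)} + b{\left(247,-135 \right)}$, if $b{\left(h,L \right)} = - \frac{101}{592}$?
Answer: $\frac{155795947}{592} \approx 2.6317 \cdot 10^{5}$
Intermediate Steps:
$b{\left(h,L \right)} = - \frac{101}{592}$ ($b{\left(h,L \right)} = \left(-101\right) \frac{1}{592} = - \frac{101}{592}$)
$l{\left(G \right)} = G^{2}$
$l{\left(-513 \right)} + b{\left(247,-135 \right)} = \left(-513\right)^{2} - \frac{101}{592} = 263169 - \frac{101}{592} = \frac{155795947}{592}$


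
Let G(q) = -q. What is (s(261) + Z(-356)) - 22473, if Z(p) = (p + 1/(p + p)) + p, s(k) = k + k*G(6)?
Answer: -17436881/712 ≈ -24490.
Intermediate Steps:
s(k) = -5*k (s(k) = k + k*(-1*6) = k + k*(-6) = k - 6*k = -5*k)
Z(p) = 1/(2*p) + 2*p (Z(p) = (p + 1/(2*p)) + p = 1/(2*p) + 2*p)
(s(261) + Z(-356)) - 22473 = (-5*261 + ((1/2)/(-356) + 2*(-356))) - 22473 = (-1305 + ((1/2)*(-1/356) - 712)) - 22473 = (-1305 + (-1/712 - 712)) - 22473 = (-1305 - 506945/712) - 22473 = -1436105/712 - 22473 = -17436881/712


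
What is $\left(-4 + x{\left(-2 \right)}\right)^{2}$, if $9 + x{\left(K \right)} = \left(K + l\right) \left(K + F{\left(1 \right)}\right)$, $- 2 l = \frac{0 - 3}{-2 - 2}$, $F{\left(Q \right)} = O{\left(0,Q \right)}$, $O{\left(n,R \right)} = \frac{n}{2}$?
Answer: $\frac{1089}{16} \approx 68.063$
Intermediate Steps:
$O{\left(n,R \right)} = \frac{n}{2}$ ($O{\left(n,R \right)} = n \frac{1}{2} = \frac{n}{2}$)
$F{\left(Q \right)} = 0$ ($F{\left(Q \right)} = \frac{1}{2} \cdot 0 = 0$)
$l = - \frac{3}{8}$ ($l = - \frac{\left(0 - 3\right) \frac{1}{-2 - 2}}{2} = - \frac{\left(-3\right) \frac{1}{-4}}{2} = - \frac{\left(-3\right) \left(- \frac{1}{4}\right)}{2} = \left(- \frac{1}{2}\right) \frac{3}{4} = - \frac{3}{8} \approx -0.375$)
$x{\left(K \right)} = -9 + K \left(- \frac{3}{8} + K\right)$ ($x{\left(K \right)} = -9 + \left(K - \frac{3}{8}\right) \left(K + 0\right) = -9 + \left(- \frac{3}{8} + K\right) K = -9 + K \left(- \frac{3}{8} + K\right)$)
$\left(-4 + x{\left(-2 \right)}\right)^{2} = \left(-4 - \left(\frac{33}{4} - 4\right)\right)^{2} = \left(-4 + \left(-9 + 4 + \frac{3}{4}\right)\right)^{2} = \left(-4 - \frac{17}{4}\right)^{2} = \left(- \frac{33}{4}\right)^{2} = \frac{1089}{16}$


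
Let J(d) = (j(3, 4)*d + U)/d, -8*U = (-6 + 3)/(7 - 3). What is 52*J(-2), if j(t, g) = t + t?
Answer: 4953/16 ≈ 309.56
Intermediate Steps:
j(t, g) = 2*t
U = 3/32 (U = -(-6 + 3)/(8*(7 - 3)) = -(-3)/(8*4) = -⅛*(-¾) = 3/32 ≈ 0.093750)
J(d) = (3/32 + 6*d)/d (J(d) = ((2*3)*d + 3/32)/d = (6*d + 3/32)/d = (3/32 + 6*d)/d)
52*J(-2) = 52*(6 + (3/32)/(-2)) = 52*(6 + (3/32)*(-½)) = 52*(6 - 3/64) = 52*(381/64) = 4953/16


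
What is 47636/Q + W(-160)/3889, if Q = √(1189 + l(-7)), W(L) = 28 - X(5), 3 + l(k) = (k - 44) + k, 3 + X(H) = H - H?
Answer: 31/3889 + 11909*√282/141 ≈ 1418.3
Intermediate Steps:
X(H) = -3 (X(H) = -3 + (H - H) = -3 + 0 = -3)
l(k) = -47 + 2*k (l(k) = -3 + ((k - 44) + k) = -3 + ((-44 + k) + k) = -3 + (-44 + 2*k) = -47 + 2*k)
W(L) = 31 (W(L) = 28 - 1*(-3) = 28 + 3 = 31)
Q = 2*√282 (Q = √(1189 + (-47 + 2*(-7))) = √(1189 + (-47 - 14)) = √(1189 - 61) = √1128 = 2*√282 ≈ 33.586)
47636/Q + W(-160)/3889 = 47636/((2*√282)) + 31/3889 = 47636*(√282/564) + 31*(1/3889) = 11909*√282/141 + 31/3889 = 31/3889 + 11909*√282/141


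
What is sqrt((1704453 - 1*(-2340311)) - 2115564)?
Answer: 20*sqrt(4823) ≈ 1389.0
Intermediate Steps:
sqrt((1704453 - 1*(-2340311)) - 2115564) = sqrt((1704453 + 2340311) - 2115564) = sqrt(4044764 - 2115564) = sqrt(1929200) = 20*sqrt(4823)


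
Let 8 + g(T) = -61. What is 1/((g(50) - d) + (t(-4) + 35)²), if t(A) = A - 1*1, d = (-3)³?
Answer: 1/858 ≈ 0.0011655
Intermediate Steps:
d = -27
g(T) = -69 (g(T) = -8 - 61 = -69)
t(A) = -1 + A (t(A) = A - 1 = -1 + A)
1/((g(50) - d) + (t(-4) + 35)²) = 1/((-69 - 1*(-27)) + ((-1 - 4) + 35)²) = 1/((-69 + 27) + (-5 + 35)²) = 1/(-42 + 30²) = 1/(-42 + 900) = 1/858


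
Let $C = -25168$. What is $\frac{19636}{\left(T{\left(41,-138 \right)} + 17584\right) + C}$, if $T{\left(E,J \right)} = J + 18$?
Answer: $- \frac{4909}{1926} \approx -2.5488$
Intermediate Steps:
$T{\left(E,J \right)} = 18 + J$
$\frac{19636}{\left(T{\left(41,-138 \right)} + 17584\right) + C} = \frac{19636}{\left(\left(18 - 138\right) + 17584\right) - 25168} = \frac{19636}{\left(-120 + 17584\right) - 25168} = \frac{19636}{17464 - 25168} = \frac{19636}{-7704} = 19636 \left(- \frac{1}{7704}\right) = - \frac{4909}{1926}$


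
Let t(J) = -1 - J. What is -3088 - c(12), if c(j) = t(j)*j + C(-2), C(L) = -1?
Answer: -2931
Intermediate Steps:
c(j) = -1 + j*(-1 - j) (c(j) = (-1 - j)*j - 1 = j*(-1 - j) - 1 = -1 + j*(-1 - j))
-3088 - c(12) = -3088 - (-1 - 1*12*(1 + 12)) = -3088 - (-1 - 1*12*13) = -3088 - (-1 - 156) = -3088 - 1*(-157) = -3088 + 157 = -2931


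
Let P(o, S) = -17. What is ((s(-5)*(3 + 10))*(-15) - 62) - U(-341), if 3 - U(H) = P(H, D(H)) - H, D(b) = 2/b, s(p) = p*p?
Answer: -4616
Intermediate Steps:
s(p) = p²
U(H) = 20 + H (U(H) = 3 - (-17 - H) = 3 + (17 + H) = 20 + H)
((s(-5)*(3 + 10))*(-15) - 62) - U(-341) = (((-5)²*(3 + 10))*(-15) - 62) - (20 - 341) = ((25*13)*(-15) - 62) - 1*(-321) = (325*(-15) - 62) + 321 = (-4875 - 62) + 321 = -4937 + 321 = -4616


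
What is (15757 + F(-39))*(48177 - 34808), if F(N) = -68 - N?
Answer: 210267632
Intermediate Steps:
(15757 + F(-39))*(48177 - 34808) = (15757 + (-68 - 1*(-39)))*(48177 - 34808) = (15757 + (-68 + 39))*13369 = (15757 - 29)*13369 = 15728*13369 = 210267632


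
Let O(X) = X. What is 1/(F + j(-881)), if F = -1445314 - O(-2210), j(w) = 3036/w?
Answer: -881/1271377660 ≈ -6.9295e-7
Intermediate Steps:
F = -1443104 (F = -1445314 - 1*(-2210) = -1445314 + 2210 = -1443104)
1/(F + j(-881)) = 1/(-1443104 + 3036/(-881)) = 1/(-1443104 + 3036*(-1/881)) = 1/(-1443104 - 3036/881) = 1/(-1271377660/881) = -881/1271377660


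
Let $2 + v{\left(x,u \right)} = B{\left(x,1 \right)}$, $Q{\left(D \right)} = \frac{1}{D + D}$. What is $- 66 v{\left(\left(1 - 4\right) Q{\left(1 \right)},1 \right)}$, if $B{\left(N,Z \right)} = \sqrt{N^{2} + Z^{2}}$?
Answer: $132 - 33 \sqrt{13} \approx 13.017$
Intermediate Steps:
$Q{\left(D \right)} = \frac{1}{2 D}$
$v{\left(x,u \right)} = -2 + \sqrt{1 + x^{2}}$ ($v{\left(x,u \right)} = -2 + \sqrt{x^{2} + 1^{2}} = -2 + \sqrt{x^{2} + 1} = -2 + \sqrt{1 + x^{2}}$)
$- 66 v{\left(\left(1 - 4\right) Q{\left(1 \right)},1 \right)} = - 66 \left(-2 + \sqrt{1 + \left(\left(1 - 4\right) \frac{1}{2 \cdot 1}\right)^{2}}\right) = - 66 \left(-2 + \sqrt{1 + \left(- 3 \cdot \frac{1}{2} \cdot 1\right)^{2}}\right) = - 66 \left(-2 + \sqrt{1 + \left(\left(-3\right) \frac{1}{2}\right)^{2}}\right) = - 66 \left(-2 + \sqrt{1 + \left(- \frac{3}{2}\right)^{2}}\right) = - 66 \left(-2 + \sqrt{1 + \frac{9}{4}}\right) = - 66 \left(-2 + \sqrt{\frac{13}{4}}\right) = - 66 \left(-2 + \frac{\sqrt{13}}{2}\right) = 132 - 33 \sqrt{13}$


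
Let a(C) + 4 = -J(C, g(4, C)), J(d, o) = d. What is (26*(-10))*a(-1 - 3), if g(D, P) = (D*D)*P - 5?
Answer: 0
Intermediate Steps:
g(D, P) = -5 + P*D**2 (g(D, P) = D**2*P - 5 = P*D**2 - 5 = -5 + P*D**2)
a(C) = -4 - C
(26*(-10))*a(-1 - 3) = (26*(-10))*(-4 - (-1 - 3)) = -260*(-4 - 1*(-4)) = -260*(-4 + 4) = -260*0 = 0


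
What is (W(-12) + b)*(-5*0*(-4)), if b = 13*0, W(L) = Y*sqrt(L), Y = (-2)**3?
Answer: 0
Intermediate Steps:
Y = -8
W(L) = -8*sqrt(L)
b = 0
(W(-12) + b)*(-5*0*(-4)) = (-16*I*sqrt(3) + 0)*(-5*0*(-4)) = (-16*I*sqrt(3) + 0)*(0*(-4)) = (-16*I*sqrt(3) + 0)*0 = -16*I*sqrt(3)*0 = 0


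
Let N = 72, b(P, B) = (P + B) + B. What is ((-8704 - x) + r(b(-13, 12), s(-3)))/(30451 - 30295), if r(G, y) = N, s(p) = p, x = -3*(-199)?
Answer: -9229/156 ≈ -59.160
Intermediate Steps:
x = 597
b(P, B) = P + 2*B (b(P, B) = (B + P) + B = P + 2*B)
r(G, y) = 72
((-8704 - x) + r(b(-13, 12), s(-3)))/(30451 - 30295) = ((-8704 - 1*597) + 72)/(30451 - 30295) = ((-8704 - 597) + 72)/156 = (-9301 + 72)*(1/156) = -9229*1/156 = -9229/156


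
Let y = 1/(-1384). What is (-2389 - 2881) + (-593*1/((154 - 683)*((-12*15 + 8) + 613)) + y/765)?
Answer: -144630431914601/27444117960 ≈ -5270.0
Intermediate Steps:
y = -1/1384 ≈ -0.00072254
(-2389 - 2881) + (-593*1/((154 - 683)*((-12*15 + 8) + 613)) + y/765) = (-2389 - 2881) + (-593*1/((154 - 683)*((-12*15 + 8) + 613)) - 1/1384/765) = -5270 + (-593*(-1/(529*((-180 + 8) + 613))) - 1/1384*1/765) = -5270 + (-593*(-1/(529*(-172 + 613))) - 1/1058760) = -5270 + (-593/(441*(-529)) - 1/1058760) = -5270 + (-593/(-233289) - 1/1058760) = -5270 + (-593*(-1/233289) - 1/1058760) = -5270 + (593/233289 - 1/1058760) = -5270 + 69734599/27444117960 = -144630431914601/27444117960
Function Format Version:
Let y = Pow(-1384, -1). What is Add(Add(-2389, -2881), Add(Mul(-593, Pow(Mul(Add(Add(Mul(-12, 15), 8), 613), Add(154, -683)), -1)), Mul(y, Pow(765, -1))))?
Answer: Rational(-144630431914601, 27444117960) ≈ -5270.0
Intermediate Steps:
y = Rational(-1, 1384) ≈ -0.00072254
Add(Add(-2389, -2881), Add(Mul(-593, Pow(Mul(Add(Add(Mul(-12, 15), 8), 613), Add(154, -683)), -1)), Mul(y, Pow(765, -1)))) = Add(Add(-2389, -2881), Add(Mul(-593, Pow(Mul(Add(Add(Mul(-12, 15), 8), 613), Add(154, -683)), -1)), Mul(Rational(-1, 1384), Pow(765, -1)))) = Add(-5270, Add(Mul(-593, Pow(Mul(Add(Add(-180, 8), 613), -529), -1)), Mul(Rational(-1, 1384), Rational(1, 765)))) = Add(-5270, Add(Mul(-593, Pow(Mul(Add(-172, 613), -529), -1)), Rational(-1, 1058760))) = Add(-5270, Add(Mul(-593, Pow(Mul(441, -529), -1)), Rational(-1, 1058760))) = Add(-5270, Add(Mul(-593, Pow(-233289, -1)), Rational(-1, 1058760))) = Add(-5270, Add(Mul(-593, Rational(-1, 233289)), Rational(-1, 1058760))) = Add(-5270, Add(Rational(593, 233289), Rational(-1, 1058760))) = Add(-5270, Rational(69734599, 27444117960)) = Rational(-144630431914601, 27444117960)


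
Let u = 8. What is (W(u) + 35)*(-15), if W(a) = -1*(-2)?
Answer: -555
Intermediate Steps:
W(a) = 2
(W(u) + 35)*(-15) = (2 + 35)*(-15) = 37*(-15) = -555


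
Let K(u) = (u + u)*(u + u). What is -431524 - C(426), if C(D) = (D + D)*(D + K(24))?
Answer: -2757484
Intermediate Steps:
K(u) = 4*u² (K(u) = (2*u)*(2*u) = 4*u²)
C(D) = 2*D*(2304 + D) (C(D) = (D + D)*(D + 4*24²) = (2*D)*(D + 4*576) = (2*D)*(D + 2304) = (2*D)*(2304 + D) = 2*D*(2304 + D))
-431524 - C(426) = -431524 - 2*426*(2304 + 426) = -431524 - 2*426*2730 = -431524 - 1*2325960 = -431524 - 2325960 = -2757484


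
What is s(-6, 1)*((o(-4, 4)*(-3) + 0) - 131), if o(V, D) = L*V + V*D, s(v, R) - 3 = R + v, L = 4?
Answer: 70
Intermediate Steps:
s(v, R) = 3 + R + v (s(v, R) = 3 + (R + v) = 3 + R + v)
o(V, D) = 4*V + D*V (o(V, D) = 4*V + V*D = 4*V + D*V)
s(-6, 1)*((o(-4, 4)*(-3) + 0) - 131) = (3 + 1 - 6)*((-4*(4 + 4)*(-3) + 0) - 131) = -2*((-4*8*(-3) + 0) - 131) = -2*((-32*(-3) + 0) - 131) = -2*((96 + 0) - 131) = -2*(96 - 131) = -2*(-35) = 70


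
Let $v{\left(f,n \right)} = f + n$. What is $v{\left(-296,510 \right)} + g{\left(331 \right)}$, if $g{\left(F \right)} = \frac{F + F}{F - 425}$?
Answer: $\frac{9727}{47} \approx 206.96$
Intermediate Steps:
$g{\left(F \right)} = \frac{2 F}{-425 + F}$
$v{\left(-296,510 \right)} + g{\left(331 \right)} = \left(-296 + 510\right) + 2 \cdot 331 \frac{1}{-425 + 331} = 214 + 2 \cdot 331 \frac{1}{-94} = 214 + 2 \cdot 331 \left(- \frac{1}{94}\right) = 214 - \frac{331}{47} = \frac{9727}{47}$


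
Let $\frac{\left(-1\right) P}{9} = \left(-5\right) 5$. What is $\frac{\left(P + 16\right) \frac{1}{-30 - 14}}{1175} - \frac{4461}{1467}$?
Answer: $- \frac{76995749}{25281300} \approx -3.0456$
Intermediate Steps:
$P = 225$ ($P = - 9 \left(\left(-5\right) 5\right) = \left(-9\right) \left(-25\right) = 225$)
$\frac{\left(P + 16\right) \frac{1}{-30 - 14}}{1175} - \frac{4461}{1467} = \frac{\left(225 + 16\right) \frac{1}{-30 - 14}}{1175} - \frac{4461}{1467} = \frac{241}{-44} \cdot \frac{1}{1175} - \frac{1487}{489} = 241 \left(- \frac{1}{44}\right) \frac{1}{1175} - \frac{1487}{489} = \left(- \frac{241}{44}\right) \frac{1}{1175} - \frac{1487}{489} = - \frac{241}{51700} - \frac{1487}{489} = - \frac{76995749}{25281300}$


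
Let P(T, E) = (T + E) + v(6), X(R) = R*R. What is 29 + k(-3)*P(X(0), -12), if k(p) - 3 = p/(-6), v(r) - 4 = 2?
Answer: 8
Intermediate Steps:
v(r) = 6 (v(r) = 4 + 2 = 6)
X(R) = R**2
k(p) = 3 - p/6 (k(p) = 3 + p/(-6) = 3 + p*(-1/6) = 3 - p/6)
P(T, E) = 6 + E + T (P(T, E) = (T + E) + 6 = (E + T) + 6 = 6 + E + T)
29 + k(-3)*P(X(0), -12) = 29 + (3 - 1/6*(-3))*(6 - 12 + 0**2) = 29 + (3 + 1/2)*(6 - 12 + 0) = 29 + (7/2)*(-6) = 29 - 21 = 8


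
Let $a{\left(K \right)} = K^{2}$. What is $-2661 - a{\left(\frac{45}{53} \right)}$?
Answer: $- \frac{7476774}{2809} \approx -2661.7$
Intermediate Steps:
$-2661 - a{\left(\frac{45}{53} \right)} = -2661 - \left(\frac{45}{53}\right)^{2} = -2661 - \frac{2025}{2809} = - \frac{7476774}{2809}$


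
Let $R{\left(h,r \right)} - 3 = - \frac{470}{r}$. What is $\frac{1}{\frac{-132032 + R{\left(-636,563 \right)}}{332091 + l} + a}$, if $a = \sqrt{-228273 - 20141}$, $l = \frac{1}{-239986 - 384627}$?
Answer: $- \frac{5422106122046342973969566226}{3387890645423940272801250033239705} - \frac{13638073899822144244435330756 i \sqrt{248414}}{3387890645423940272801250033239705} \approx -1.6004 \cdot 10^{-6} - 0.0020064 i$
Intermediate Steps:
$R{\left(h,r \right)} = 3 - \frac{470}{r}$
$l = - \frac{1}{624613}$ ($l = \frac{1}{-624613} = - \frac{1}{624613} \approx -1.601 \cdot 10^{-6}$)
$a = i \sqrt{248414}$ ($a = \sqrt{-248414} = i \sqrt{248414} \approx 498.41 i$)
$\frac{1}{\frac{-132032 + R{\left(-636,563 \right)}}{332091 + l} + a} = \frac{1}{\frac{-132032 + \left(3 - \frac{470}{563}\right)}{332091 - \frac{1}{624613}} + i \sqrt{248414}} = \frac{1}{\frac{-132032 + \left(3 - \frac{470}{563}\right)}{\frac{207428355782}{624613}} + i \sqrt{248414}} = \frac{1}{\left(-132032 + \left(3 - \frac{470}{563}\right)\right) \frac{624613}{207428355782} + i \sqrt{248414}} = \frac{1}{\left(-132032 + \frac{1219}{563}\right) \frac{624613}{207428355782} + i \sqrt{248414}} = \frac{1}{\left(- \frac{74332797}{563}\right) \frac{624613}{207428355782} + i \sqrt{248414}} = \frac{1}{- \frac{46429231332561}{116782164305266} + i \sqrt{248414}}$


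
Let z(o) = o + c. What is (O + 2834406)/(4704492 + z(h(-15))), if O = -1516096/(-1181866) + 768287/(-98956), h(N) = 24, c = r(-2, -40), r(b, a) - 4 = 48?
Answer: 12749644885266385/21162003076557728 ≈ 0.60248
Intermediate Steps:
r(b, a) = 52 (r(b, a) = 4 + 48 = 52)
c = 52
z(o) = 52 + o (z(o) = o + 52 = 52 + o)
O = -29153287991/4498181996 (O = -1516096*(-1/1181866) + 768287*(-1/98956) = 758048/590933 - 59099/7612 = -29153287991/4498181996 ≈ -6.4811)
(O + 2834406)/(4704492 + z(h(-15))) = (-29153287991/4498181996 + 2834406)/(4704492 + (52 + 24)) = 12749644885266385/(4498181996*(4704492 + 76)) = (12749644885266385/4498181996)/4704568 = (12749644885266385/4498181996)*(1/4704568) = 12749644885266385/21162003076557728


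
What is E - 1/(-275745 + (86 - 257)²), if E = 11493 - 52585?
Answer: -10129342367/246504 ≈ -41092.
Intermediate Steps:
E = -41092
E - 1/(-275745 + (86 - 257)²) = -41092 - 1/(-275745 + (86 - 257)²) = -41092 - 1/(-275745 + (-171)²) = -41092 - 1/(-275745 + 29241) = -41092 - 1/(-246504) = -41092 - 1*(-1/246504) = -41092 + 1/246504 = -10129342367/246504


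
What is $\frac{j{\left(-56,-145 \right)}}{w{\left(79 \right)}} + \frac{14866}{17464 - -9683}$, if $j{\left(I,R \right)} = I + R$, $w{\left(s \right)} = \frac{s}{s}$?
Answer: $- \frac{5441681}{27147} \approx -200.45$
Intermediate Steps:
$w{\left(s \right)} = 1$
$\frac{j{\left(-56,-145 \right)}}{w{\left(79 \right)}} + \frac{14866}{17464 - -9683} = \frac{-56 - 145}{1} + \frac{14866}{17464 - -9683} = \left(-201\right) 1 + \frac{14866}{17464 + 9683} = -201 + \frac{14866}{27147} = - \frac{5441681}{27147}$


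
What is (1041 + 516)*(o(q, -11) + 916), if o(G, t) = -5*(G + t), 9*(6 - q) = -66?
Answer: 1408047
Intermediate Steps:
q = 40/3 (q = 6 - ⅑*(-66) = 6 + 22/3 = 40/3 ≈ 13.333)
o(G, t) = -5*G - 5*t
(1041 + 516)*(o(q, -11) + 916) = (1041 + 516)*((-5*40/3 - 5*(-11)) + 916) = 1557*((-200/3 + 55) + 916) = 1557*(-35/3 + 916) = 1557*(2713/3) = 1408047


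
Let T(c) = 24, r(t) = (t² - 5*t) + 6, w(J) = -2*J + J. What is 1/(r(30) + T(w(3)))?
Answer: 1/780 ≈ 0.0012821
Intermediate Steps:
w(J) = -J
r(t) = 6 + t² - 5*t
1/(r(30) + T(w(3))) = 1/((6 + 30² - 5*30) + 24) = 1/((6 + 900 - 150) + 24) = 1/(756 + 24) = 1/780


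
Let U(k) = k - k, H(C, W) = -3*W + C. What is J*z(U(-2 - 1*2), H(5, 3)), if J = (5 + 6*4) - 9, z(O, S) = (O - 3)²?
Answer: 180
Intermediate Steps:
H(C, W) = C - 3*W
U(k) = 0
z(O, S) = (-3 + O)²
J = 20 (J = (5 + 24) - 9 = 29 - 9 = 20)
J*z(U(-2 - 1*2), H(5, 3)) = 20*(-3 + 0)² = 20*(-3)² = 20*9 = 180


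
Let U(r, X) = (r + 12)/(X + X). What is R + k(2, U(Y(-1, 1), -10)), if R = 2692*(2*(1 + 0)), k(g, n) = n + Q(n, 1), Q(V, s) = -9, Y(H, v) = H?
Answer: 107489/20 ≈ 5374.5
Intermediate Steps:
U(r, X) = (12 + r)/(2*X) (U(r, X) = (12 + r)/((2*X)) = (12 + r)*(1/(2*X)) = (12 + r)/(2*X))
k(g, n) = -9 + n (k(g, n) = n - 9 = -9 + n)
R = 5384 (R = 2692*(2*1) = 2692*2 = 5384)
R + k(2, U(Y(-1, 1), -10)) = 5384 + (-9 + (½)*(12 - 1)/(-10)) = 5384 + (-9 + (½)*(-⅒)*11) = 5384 + (-9 - 11/20) = 5384 - 191/20 = 107489/20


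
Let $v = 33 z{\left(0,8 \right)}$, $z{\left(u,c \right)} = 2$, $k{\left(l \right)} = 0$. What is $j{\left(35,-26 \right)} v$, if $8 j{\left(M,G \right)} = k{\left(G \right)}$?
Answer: $0$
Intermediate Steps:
$j{\left(M,G \right)} = 0$ ($j{\left(M,G \right)} = \frac{1}{8} \cdot 0 = 0$)
$v = 66$ ($v = 33 \cdot 2 = 66$)
$j{\left(35,-26 \right)} v = 0 \cdot 66 = 0$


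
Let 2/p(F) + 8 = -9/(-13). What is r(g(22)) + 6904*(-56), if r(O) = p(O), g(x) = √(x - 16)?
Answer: -36729306/95 ≈ -3.8662e+5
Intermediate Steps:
g(x) = √(-16 + x)
p(F) = -26/95 (p(F) = 2/(-8 - 9/(-13)) = 2/(-8 - 9*(-1/13)) = 2/(-8 + 9/13) = 2/(-95/13) = 2*(-13/95) = -26/95)
r(O) = -26/95
r(g(22)) + 6904*(-56) = -26/95 + 6904*(-56) = -26/95 - 386624 = -36729306/95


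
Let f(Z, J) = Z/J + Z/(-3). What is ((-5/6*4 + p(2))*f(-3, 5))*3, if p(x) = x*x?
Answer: ⅘ ≈ 0.80000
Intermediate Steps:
f(Z, J) = -Z/3 + Z/J (f(Z, J) = Z/J + Z*(-⅓) = Z/J - Z/3 = -Z/3 + Z/J)
p(x) = x²
((-5/6*4 + p(2))*f(-3, 5))*3 = ((-5/6*4 + 2²)*(-⅓*(-3) - 3/5))*3 = ((-5*⅙*4 + 4)*(1 - 3*⅕))*3 = ((-⅚*4 + 4)*(1 - ⅗))*3 = ((-10/3 + 4)*(⅖))*3 = ((⅔)*(⅖))*3 = (4/15)*3 = ⅘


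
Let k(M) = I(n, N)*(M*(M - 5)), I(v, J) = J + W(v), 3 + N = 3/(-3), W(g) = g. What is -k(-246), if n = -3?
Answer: 432222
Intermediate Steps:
N = -4 (N = -3 + 3/(-3) = -3 + 3*(-⅓) = -3 - 1 = -4)
I(v, J) = J + v
k(M) = -7*M*(-5 + M) (k(M) = (-4 - 3)*(M*(M - 5)) = -7*M*(-5 + M))
-k(-246) = -7*(-246)*(5 - 1*(-246)) = -7*(-246)*(5 + 246) = -7*(-246)*251 = -1*(-432222) = 432222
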